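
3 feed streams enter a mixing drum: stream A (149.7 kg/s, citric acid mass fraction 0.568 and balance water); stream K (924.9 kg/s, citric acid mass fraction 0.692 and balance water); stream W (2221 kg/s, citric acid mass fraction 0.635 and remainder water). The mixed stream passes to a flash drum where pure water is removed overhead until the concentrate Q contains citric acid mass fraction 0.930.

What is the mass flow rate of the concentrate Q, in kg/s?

2296 kg/s

citric acid entering = 149.7×0.568 + 924.9×0.692 + 2221×0.635 = 2135.4 kg/s.
All citric acid reports to Q, so Q = 2135.4/0.930 = 2296.1 kg/s.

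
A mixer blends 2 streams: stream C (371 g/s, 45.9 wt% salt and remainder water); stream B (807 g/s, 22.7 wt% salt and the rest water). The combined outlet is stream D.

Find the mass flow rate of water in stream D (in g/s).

824.5 g/s

water out = water in = 371×0.541 + 807×0.773 = 824.52 g/s.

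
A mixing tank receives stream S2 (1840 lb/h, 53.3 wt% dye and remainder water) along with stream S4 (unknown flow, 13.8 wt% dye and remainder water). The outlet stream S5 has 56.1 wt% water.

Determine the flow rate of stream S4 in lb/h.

574.6 lb/h

Let S4 be the unknown flow. Total out = 1840 + S4.
water balance: 859.28 + 0.862·S4 = 0.561·(1840 + S4)
(0.862 − 0.561)·S4 = 0.561×1840 − 859.28 = 172.96
S4 = 172.96 / 0.301 = 574.62 lb/h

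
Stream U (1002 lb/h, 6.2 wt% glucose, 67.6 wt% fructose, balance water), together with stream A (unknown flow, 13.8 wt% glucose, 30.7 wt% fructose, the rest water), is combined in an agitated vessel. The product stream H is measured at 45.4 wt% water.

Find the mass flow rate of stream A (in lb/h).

Let A be the unknown flow. Total out = 1002 + A.
water balance: 262.52 + 0.555·A = 0.454·(1002 + A)
(0.555 − 0.454)·A = 0.454×1002 − 262.52 = 192.38
A = 192.38 / 0.101 = 1904.8 lb/h

1905 lb/h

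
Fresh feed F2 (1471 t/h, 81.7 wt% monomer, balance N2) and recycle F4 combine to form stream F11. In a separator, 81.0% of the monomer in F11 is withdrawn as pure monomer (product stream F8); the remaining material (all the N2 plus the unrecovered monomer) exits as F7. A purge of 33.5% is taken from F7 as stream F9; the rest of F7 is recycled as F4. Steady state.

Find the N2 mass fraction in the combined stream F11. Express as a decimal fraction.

0.3687

N2 enters only via F2 and leaves only via the purge: 1471×0.183 = 0.335×(N2 in F7), and the separator passes all N2, so N2 in F11 = N2 in F7 = 803.56 t/h.
monomer in F11: m_A = 1471×0.817 + (1−0.335)·(1−0.810)·m_A, so m_A = 1201.8/0.8737 = 1375.6 t/h.
F11 = 1375.6 + 803.56 = 2179.2 t/h.
N2 fraction in F11 = 803.56/2179.2 = 0.3687.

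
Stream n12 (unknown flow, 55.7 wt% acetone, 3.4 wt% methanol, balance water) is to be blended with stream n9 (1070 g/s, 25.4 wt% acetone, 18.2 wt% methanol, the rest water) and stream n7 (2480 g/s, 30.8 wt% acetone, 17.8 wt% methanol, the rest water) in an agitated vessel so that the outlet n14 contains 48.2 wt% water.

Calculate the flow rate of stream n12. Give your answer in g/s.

Let n12 be the unknown flow. Total out = 3550 + n12.
water balance: 1878.2 + 0.409·n12 = 0.482·(3550 + n12)
(0.409 − 0.482)·n12 = 0.482×3550 − 1878.2 = -167.1
n12 = -167.1 / -0.073 = 2289 g/s

2289 g/s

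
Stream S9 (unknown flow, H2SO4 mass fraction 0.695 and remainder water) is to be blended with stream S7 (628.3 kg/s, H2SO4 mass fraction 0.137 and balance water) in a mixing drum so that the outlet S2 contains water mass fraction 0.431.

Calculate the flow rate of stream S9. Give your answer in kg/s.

Let S9 be the unknown flow. Total out = 628.3 + S9.
water balance: 542.22 + 0.305·S9 = 0.431·(628.3 + S9)
(0.305 − 0.431)·S9 = 0.431×628.3 − 542.22 = -271.43
S9 = -271.43 / -0.126 = 2154.2 kg/s

2154 kg/s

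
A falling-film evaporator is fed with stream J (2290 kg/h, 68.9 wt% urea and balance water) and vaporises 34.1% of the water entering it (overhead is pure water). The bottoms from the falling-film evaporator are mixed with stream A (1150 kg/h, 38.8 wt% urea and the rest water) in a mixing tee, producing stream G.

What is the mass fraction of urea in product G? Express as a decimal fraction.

Vapour removed = 0.341×0.311×2290 = 242.86 kg/h; concentrate = 2047.1 kg/h.
urea reaching the mixer = 1577.8 (from concentrate) + 1150×0.388 = 2024 kg/h.
Product flow = 2047.1 + 1150 = 3197.1 kg/h; urea fraction = 0.6331.

0.6331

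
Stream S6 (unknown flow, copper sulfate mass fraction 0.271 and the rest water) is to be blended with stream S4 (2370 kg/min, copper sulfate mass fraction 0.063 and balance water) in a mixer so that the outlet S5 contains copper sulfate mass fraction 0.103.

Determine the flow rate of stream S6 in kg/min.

Let S6 be the unknown flow. Total out = 2370 + S6.
copper sulfate balance: 149.31 + 0.271·S6 = 0.103·(2370 + S6)
(0.271 − 0.103)·S6 = 0.103×2370 − 149.31 = 94.8
S6 = 94.8 / 0.168 = 564.29 kg/min

564.3 kg/min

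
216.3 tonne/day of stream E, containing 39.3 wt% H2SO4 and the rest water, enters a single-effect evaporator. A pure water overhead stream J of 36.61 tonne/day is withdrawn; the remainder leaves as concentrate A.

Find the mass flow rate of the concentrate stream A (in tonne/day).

Concentrate = 216.3 − 36.61 = 179.69 tonne/day.

179.7 tonne/day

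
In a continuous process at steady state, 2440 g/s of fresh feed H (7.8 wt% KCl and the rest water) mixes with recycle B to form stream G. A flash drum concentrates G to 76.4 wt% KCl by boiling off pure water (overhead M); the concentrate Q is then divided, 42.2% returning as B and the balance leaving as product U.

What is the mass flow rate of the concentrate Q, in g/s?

431 g/s

Overall KCl balance (none leaves overhead): KCl in fresh feed = KCl in product, i.e. 2440×0.078 = (1−0.422)·Q·0.764.
Q = 190.32/(0.764×0.578) = 430.99 g/s.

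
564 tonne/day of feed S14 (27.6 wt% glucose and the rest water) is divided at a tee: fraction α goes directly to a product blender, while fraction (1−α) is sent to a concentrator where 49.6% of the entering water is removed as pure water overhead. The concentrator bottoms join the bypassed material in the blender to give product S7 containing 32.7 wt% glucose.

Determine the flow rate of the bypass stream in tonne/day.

All 564×0.276 = 155.66 tonne/day of glucose reaches S7, so S7 = 155.66/0.327 = 476.04 tonne/day and vapour = 87.963 tonne/day.
The evaporator receives (1−α)·564 of feed at 0.724 water and removes 0.496 of that water:
0.496×0.724×(1−α)×564 = 87.963
(1−α) = 87.963/202.53 = 0.4343;  α = 0.5657.
Bypass flow = 0.5657×564 = 319.05 tonne/day.

319 tonne/day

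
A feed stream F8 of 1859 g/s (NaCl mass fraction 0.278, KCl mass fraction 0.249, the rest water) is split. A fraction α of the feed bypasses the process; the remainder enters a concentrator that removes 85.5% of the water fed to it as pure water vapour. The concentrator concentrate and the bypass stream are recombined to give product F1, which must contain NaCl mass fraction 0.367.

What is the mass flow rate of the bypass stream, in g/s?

744.3 g/s

All 1859×0.278 = 516.8 g/s of NaCl reaches F1, so F1 = 516.8/0.367 = 1408.2 g/s and vapour = 450.82 g/s.
The evaporator receives (1−α)·1859 of feed at 0.473 water and removes 0.855 of that water:
0.855×0.473×(1−α)×1859 = 450.82
(1−α) = 450.82/751.81 = 0.5996;  α = 0.4004.
Bypass flow = 0.4004×1859 = 744.25 g/s.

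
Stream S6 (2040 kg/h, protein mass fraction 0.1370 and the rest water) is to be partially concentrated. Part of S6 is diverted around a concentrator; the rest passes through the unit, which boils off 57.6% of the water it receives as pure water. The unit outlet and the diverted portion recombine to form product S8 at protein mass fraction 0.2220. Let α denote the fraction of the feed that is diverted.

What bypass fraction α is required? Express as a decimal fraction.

All 2040×0.137 = 279.48 kg/h of protein reaches S8, so S8 = 279.48/0.222 = 1258.9 kg/h and vapour = 781.08 kg/h.
The evaporator receives (1−α)·2040 of feed at 0.863 water and removes 0.576 of that water:
0.576×0.863×(1−α)×2040 = 781.08
(1−α) = 781.08/1014.1 = 0.7703;  α = 0.2297.

0.230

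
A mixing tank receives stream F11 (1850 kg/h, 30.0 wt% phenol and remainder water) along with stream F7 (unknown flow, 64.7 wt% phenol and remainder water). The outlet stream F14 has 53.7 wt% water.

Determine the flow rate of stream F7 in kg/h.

Let F7 be the unknown flow. Total out = 1850 + F7.
water balance: 1295 + 0.353·F7 = 0.537·(1850 + F7)
(0.353 − 0.537)·F7 = 0.537×1850 − 1295 = -301.55
F7 = -301.55 / -0.184 = 1638.9 kg/h

1639 kg/h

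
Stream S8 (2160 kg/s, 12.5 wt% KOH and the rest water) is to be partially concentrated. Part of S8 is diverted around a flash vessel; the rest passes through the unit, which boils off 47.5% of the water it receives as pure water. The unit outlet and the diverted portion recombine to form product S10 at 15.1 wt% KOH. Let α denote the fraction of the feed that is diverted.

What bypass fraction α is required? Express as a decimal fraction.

0.586

All 2160×0.125 = 270 kg/s of KOH reaches S10, so S10 = 270/0.151 = 1788.1 kg/s and vapour = 371.92 kg/s.
The evaporator receives (1−α)·2160 of feed at 0.875 water and removes 0.475 of that water:
0.475×0.875×(1−α)×2160 = 371.92
(1−α) = 371.92/897.75 = 0.4143;  α = 0.5857.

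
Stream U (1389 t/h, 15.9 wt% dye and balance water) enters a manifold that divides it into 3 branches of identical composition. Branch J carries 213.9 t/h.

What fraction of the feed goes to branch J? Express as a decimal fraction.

Fraction to J = 213.9/1389 = 0.1540.

0.154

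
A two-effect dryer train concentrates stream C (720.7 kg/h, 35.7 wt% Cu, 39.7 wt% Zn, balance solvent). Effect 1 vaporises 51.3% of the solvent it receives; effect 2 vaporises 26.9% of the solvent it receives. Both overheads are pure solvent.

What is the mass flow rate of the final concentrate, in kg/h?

solvent in feed = 720.7×0.246 = 177.29 kg/h.
After stage 1: solvent left = (1−0.513)×177.29 = 86.341; stream total = 629.75 kg/h.
After stage 2: solvent left = (1−0.269)×86.341 = 63.115; final concentrate = 606.52 kg/h.

606.5 kg/h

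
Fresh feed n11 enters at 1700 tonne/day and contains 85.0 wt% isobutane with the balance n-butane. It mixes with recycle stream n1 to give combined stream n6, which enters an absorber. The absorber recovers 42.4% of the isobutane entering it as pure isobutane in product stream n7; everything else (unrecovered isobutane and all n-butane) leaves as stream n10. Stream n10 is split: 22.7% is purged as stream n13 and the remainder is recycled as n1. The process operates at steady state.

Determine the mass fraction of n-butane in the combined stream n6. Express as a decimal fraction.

0.301

n-butane enters only via n11 and leaves only via the purge: 1700×0.150 = 0.227×(n-butane in n10), and the absorber passes all n-butane, so n-butane in n6 = n-butane in n10 = 1123.3 tonne/day.
isobutane in n6: m_A = 1700×0.850 + (1−0.227)·(1−0.424)·m_A, so m_A = 1445/0.5548 = 2604.8 tonne/day.
n6 = 2604.8 + 1123.3 = 3728.1 tonne/day.
n-butane fraction in n6 = 1123.3/3728.1 = 0.301.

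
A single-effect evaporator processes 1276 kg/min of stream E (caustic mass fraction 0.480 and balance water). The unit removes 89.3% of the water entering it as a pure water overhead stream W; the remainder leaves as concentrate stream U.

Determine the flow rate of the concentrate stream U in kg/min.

water entering = 1276×0.520 = 663.52 kg/min; overhead removed = 0.893×663.52 = 592.52 kg/min.
Concentrate = 1276 − 592.52 = 683.48 kg/min.

683.5 kg/min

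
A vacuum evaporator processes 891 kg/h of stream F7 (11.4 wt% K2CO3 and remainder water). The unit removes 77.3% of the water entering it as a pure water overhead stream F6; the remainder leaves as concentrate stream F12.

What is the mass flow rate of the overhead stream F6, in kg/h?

610.2 kg/h

water entering = 891×0.886 = 789.43 kg/h; overhead removed = 0.773×789.43 = 610.23 kg/h.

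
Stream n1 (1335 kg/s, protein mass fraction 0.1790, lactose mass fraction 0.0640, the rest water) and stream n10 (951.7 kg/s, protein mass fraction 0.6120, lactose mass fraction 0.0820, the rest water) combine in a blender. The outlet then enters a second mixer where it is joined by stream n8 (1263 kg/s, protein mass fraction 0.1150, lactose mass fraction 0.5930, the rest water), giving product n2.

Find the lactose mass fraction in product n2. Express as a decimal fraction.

0.2570

Overall, product flow = 3549.7 kg/s.
lactose in = 1335×0.064 + 951.7×0.082 + 1263×0.593 = 912.44 kg/s.
lactose fraction in n2 = 0.2570.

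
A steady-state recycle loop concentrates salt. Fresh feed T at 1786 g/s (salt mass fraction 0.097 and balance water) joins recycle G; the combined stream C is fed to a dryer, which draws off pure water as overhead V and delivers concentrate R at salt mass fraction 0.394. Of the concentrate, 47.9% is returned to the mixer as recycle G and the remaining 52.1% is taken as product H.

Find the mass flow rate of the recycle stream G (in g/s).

404.3 g/s

Overall salt balance (none leaves overhead): salt in fresh feed = salt in product, i.e. 1786×0.097 = (1−0.479)·R·0.394.
R = 173.24/(0.394×0.521) = 843.95 g/s.
Recycle G = 0.479×843.95 = 404.25 g/s.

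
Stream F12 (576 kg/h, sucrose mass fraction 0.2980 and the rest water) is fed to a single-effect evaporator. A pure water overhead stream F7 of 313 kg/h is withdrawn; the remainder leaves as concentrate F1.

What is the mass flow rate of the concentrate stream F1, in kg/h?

Concentrate = 576 − 313 = 263 kg/h.

263 kg/h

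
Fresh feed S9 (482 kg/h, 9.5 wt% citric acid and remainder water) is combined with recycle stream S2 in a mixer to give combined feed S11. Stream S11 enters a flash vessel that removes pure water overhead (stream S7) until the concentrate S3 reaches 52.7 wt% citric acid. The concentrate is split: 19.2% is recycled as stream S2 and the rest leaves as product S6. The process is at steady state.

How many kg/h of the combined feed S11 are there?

502.6 kg/h

Overall citric acid balance (none leaves overhead): citric acid in fresh feed = citric acid in product, i.e. 482×0.095 = (1−0.192)·S3·0.527.
S3 = 45.79/(0.527×0.808) = 107.53 kg/h.
Recycle S2 = 0.192×107.53 = 20.647 kg/h.
Combined feed S11 = 482 + 20.647 = 502.65 kg/h.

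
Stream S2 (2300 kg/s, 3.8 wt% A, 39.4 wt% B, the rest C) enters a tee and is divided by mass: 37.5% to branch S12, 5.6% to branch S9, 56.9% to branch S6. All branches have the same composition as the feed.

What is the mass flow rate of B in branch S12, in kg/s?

Branch S12 total = 0.375×2300 = 862.5 kg/s.
B in S12 = 0.394×862.5 = 339.82 kg/s.

339.8 kg/s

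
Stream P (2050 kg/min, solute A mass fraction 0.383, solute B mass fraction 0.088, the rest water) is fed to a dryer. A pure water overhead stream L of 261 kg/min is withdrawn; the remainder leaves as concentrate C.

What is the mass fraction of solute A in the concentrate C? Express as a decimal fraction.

solute A is not removed: 2050×0.383 = 785.15 kg/min of solute A enters C.
Concentrate = 2050 − 261 = 1789 kg/min.
Mass fraction = 785.15/1789 = 0.439.

0.439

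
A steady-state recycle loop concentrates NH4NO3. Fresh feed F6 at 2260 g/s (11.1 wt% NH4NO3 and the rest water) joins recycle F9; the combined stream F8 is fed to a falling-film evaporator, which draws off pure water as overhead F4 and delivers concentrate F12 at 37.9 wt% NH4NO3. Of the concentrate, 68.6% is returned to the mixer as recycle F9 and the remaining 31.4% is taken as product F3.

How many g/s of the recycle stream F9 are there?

1446 g/s

Overall NH4NO3 balance (none leaves overhead): NH4NO3 in fresh feed = NH4NO3 in product, i.e. 2260×0.111 = (1−0.686)·F12·0.379.
F12 = 250.86/(0.379×0.314) = 2108 g/s.
Recycle F9 = 0.686×2108 = 1446.1 g/s.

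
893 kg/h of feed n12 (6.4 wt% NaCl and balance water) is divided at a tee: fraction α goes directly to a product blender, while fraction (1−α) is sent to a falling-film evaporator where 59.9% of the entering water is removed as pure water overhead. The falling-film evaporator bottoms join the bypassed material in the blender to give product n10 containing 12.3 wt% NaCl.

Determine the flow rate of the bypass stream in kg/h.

129 kg/h

All 893×0.064 = 57.152 kg/h of NaCl reaches n10, so n10 = 57.152/0.123 = 464.65 kg/h and vapour = 428.35 kg/h.
The evaporator receives (1−α)·893 of feed at 0.936 water and removes 0.599 of that water:
0.599×0.936×(1−α)×893 = 428.35
(1−α) = 428.35/500.67 = 0.8555;  α = 0.1445.
Bypass flow = 0.1445×893 = 129 kg/h.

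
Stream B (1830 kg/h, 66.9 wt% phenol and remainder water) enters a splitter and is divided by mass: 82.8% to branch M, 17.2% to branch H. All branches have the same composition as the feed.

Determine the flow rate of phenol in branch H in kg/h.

210.6 kg/h

Branch H total = 0.172×1830 = 314.76 kg/h.
phenol in H = 0.669×314.76 = 210.57 kg/h.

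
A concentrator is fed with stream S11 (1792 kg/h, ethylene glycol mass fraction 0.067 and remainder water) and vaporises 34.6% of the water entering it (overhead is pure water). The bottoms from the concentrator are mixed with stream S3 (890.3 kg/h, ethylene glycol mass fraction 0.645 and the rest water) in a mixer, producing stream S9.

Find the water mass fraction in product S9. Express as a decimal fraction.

0.670

Vapour removed = 0.346×0.933×1792 = 578.49 kg/h; concentrate = 1213.5 kg/h.
water reaching the mixer = 1093.4 (from concentrate) + 890.3×0.355 = 1409.5 kg/h.
Product flow = 1213.5 + 890.3 = 2103.8 kg/h; water fraction = 0.670.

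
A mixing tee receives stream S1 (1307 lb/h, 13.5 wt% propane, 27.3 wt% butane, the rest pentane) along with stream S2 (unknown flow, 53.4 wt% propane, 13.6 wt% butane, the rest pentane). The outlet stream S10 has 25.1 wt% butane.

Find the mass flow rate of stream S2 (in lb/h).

Let S2 be the unknown flow. Total out = 1307 + S2.
butane balance: 356.81 + 0.136·S2 = 0.251·(1307 + S2)
(0.136 − 0.251)·S2 = 0.251×1307 − 356.81 = -28.754
S2 = -28.754 / -0.115 = 250.03 lb/h

250 lb/h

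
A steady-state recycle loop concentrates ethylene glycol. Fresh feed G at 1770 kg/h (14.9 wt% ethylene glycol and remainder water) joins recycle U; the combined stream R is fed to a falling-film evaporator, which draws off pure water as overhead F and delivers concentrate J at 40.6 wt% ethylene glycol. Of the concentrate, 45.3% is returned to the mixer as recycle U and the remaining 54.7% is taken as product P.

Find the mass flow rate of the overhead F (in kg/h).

1120 kg/h

Overall ethylene glycol balance (none leaves overhead): ethylene glycol in fresh feed = ethylene glycol in product, i.e. 1770×0.149 = (1−0.453)·J·0.406.
J = 263.73/(0.406×0.547) = 1187.5 kg/h.
Recycle U = 0.453×1187.5 = 537.95 kg/h.
Combined feed R = 1770 + 537.95 = 2308 kg/h.
Overhead F = R − J = 2308 − 1187.5 = 1120.4 kg/h.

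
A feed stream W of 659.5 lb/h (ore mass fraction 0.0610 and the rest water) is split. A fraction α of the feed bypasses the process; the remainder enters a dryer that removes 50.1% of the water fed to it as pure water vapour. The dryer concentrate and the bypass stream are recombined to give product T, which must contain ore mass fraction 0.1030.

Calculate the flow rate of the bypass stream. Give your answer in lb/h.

All 659.5×0.061 = 40.23 lb/h of ore reaches T, so T = 40.23/0.103 = 390.58 lb/h and vapour = 268.92 lb/h.
The evaporator receives (1−α)·659.5 of feed at 0.939 water and removes 0.501 of that water:
0.501×0.939×(1−α)×659.5 = 268.92
(1−α) = 268.92/310.25 = 0.8668;  α = 0.1332.
Bypass flow = 0.1332×659.5 = 87.859 lb/h.

87.86 lb/h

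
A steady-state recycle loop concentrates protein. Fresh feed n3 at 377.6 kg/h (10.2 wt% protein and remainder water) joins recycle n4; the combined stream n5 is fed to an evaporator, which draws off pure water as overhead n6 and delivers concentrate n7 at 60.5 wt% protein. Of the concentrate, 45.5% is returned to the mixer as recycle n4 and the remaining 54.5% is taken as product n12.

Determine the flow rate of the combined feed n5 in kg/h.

Overall protein balance (none leaves overhead): protein in fresh feed = protein in product, i.e. 377.6×0.102 = (1−0.455)·n7·0.605.
n7 = 38.515/(0.605×0.545) = 116.81 kg/h.
Recycle n4 = 0.455×116.81 = 53.149 kg/h.
Combined feed n5 = 377.6 + 53.149 = 430.75 kg/h.

430.7 kg/h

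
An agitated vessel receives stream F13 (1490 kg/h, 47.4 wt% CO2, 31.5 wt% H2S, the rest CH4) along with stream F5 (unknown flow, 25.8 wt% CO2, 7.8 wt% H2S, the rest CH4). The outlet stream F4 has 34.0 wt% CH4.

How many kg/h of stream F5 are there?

Let F5 be the unknown flow. Total out = 1490 + F5.
CH4 balance: 314.39 + 0.664·F5 = 0.340·(1490 + F5)
(0.664 − 0.340)·F5 = 0.340×1490 − 314.39 = 192.21
F5 = 192.21 / 0.324 = 593.24 kg/h

593.2 kg/h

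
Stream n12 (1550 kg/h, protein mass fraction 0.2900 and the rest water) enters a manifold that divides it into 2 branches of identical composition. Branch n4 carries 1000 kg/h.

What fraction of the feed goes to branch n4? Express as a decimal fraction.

Fraction to n4 = 1000/1550 = 0.6452.

0.645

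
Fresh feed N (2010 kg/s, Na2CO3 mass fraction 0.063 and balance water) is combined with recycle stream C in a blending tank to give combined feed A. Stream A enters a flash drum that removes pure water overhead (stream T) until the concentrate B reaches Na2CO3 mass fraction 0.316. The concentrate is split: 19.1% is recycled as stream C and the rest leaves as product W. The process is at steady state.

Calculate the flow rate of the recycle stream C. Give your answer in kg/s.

94.61 kg/s

Overall Na2CO3 balance (none leaves overhead): Na2CO3 in fresh feed = Na2CO3 in product, i.e. 2010×0.063 = (1−0.191)·B·0.316.
B = 126.63/(0.316×0.809) = 495.34 kg/s.
Recycle C = 0.191×495.34 = 94.609 kg/s.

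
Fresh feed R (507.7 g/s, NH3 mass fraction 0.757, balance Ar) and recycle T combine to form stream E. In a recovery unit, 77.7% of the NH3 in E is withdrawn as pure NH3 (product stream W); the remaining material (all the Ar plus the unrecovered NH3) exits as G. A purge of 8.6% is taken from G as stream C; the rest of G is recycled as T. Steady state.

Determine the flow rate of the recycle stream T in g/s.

Ar enters only via R and leaves only via the purge: 507.7×0.243 = 0.086×(Ar in G), and the recovery unit passes all Ar, so Ar in E = Ar in G = 1434.5 g/s.
NH3 in E: m_A = 507.7×0.757 + (1−0.086)·(1−0.777)·m_A, so m_A = 384.33/0.7962 = 482.72 g/s.
G = (1−0.777)×482.72 + 1434.5 = 1542.2 g/s.
Recycle T = (1−0.086)×1542.2 = 1409.6 g/s.

1410 g/s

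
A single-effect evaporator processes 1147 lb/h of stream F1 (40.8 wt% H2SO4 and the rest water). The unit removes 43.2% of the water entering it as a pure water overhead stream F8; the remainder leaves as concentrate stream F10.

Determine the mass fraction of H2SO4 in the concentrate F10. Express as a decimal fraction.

H2SO4 is not removed: 1147×0.408 = 467.98 lb/h of H2SO4 enters F10.
water entering = 1147×0.592 = 679.02 lb/h; overhead removed = 0.432×679.02 = 293.34 lb/h.
Concentrate = 1147 − 293.34 = 853.66 lb/h.
Mass fraction = 467.98/853.66 = 0.548.

0.548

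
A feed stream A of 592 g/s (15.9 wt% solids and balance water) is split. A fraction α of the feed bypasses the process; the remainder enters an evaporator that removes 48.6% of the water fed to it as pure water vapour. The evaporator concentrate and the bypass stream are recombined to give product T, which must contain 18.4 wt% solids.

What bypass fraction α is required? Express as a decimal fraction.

0.668

All 592×0.159 = 94.128 g/s of solids reaches T, so T = 94.128/0.184 = 511.57 g/s and vapour = 80.435 g/s.
The evaporator receives (1−α)·592 of feed at 0.841 water and removes 0.486 of that water:
0.486×0.841×(1−α)×592 = 80.435
(1−α) = 80.435/241.97 = 0.3324;  α = 0.6676.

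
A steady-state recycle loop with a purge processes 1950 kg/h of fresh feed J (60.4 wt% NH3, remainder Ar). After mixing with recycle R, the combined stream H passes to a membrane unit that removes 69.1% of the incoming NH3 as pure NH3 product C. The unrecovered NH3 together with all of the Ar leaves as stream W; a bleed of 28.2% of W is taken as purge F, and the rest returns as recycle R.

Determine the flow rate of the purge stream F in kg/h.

904.1 kg/h

Ar enters only via J and leaves only via the purge: 1950×0.396 = 0.282×(Ar in W), and the membrane unit passes all Ar, so Ar in H = Ar in W = 2738.3 kg/h.
NH3 in H: m_A = 1950×0.604 + (1−0.282)·(1−0.691)·m_A, so m_A = 1177.8/0.7781 = 1513.6 kg/h.
W = (1−0.691)×1513.6 + 2738.3 = 3206 kg/h.
Purge F = 0.282×3206 = 904.09 kg/h.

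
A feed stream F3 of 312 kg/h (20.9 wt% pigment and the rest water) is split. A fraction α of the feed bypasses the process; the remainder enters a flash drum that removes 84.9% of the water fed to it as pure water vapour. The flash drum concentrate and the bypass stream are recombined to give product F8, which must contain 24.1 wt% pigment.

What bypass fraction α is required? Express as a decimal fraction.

0.802

All 312×0.209 = 65.208 kg/h of pigment reaches F8, so F8 = 65.208/0.241 = 270.57 kg/h and vapour = 41.427 kg/h.
The evaporator receives (1−α)·312 of feed at 0.791 water and removes 0.849 of that water:
0.849×0.791×(1−α)×312 = 41.427
(1−α) = 41.427/209.53 = 0.1977;  α = 0.8023.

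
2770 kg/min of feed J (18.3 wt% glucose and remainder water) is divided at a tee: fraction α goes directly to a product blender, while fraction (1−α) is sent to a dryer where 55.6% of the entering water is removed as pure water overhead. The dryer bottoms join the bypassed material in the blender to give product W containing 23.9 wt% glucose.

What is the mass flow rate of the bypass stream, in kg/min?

1341 kg/min

All 2770×0.183 = 506.91 kg/min of glucose reaches W, so W = 506.91/0.239 = 2121 kg/min and vapour = 649.04 kg/min.
The evaporator receives (1−α)·2770 of feed at 0.817 water and removes 0.556 of that water:
0.556×0.817×(1−α)×2770 = 649.04
(1−α) = 649.04/1258.3 = 0.5158;  α = 0.4842.
Bypass flow = 0.4842×2770 = 1341.2 kg/min.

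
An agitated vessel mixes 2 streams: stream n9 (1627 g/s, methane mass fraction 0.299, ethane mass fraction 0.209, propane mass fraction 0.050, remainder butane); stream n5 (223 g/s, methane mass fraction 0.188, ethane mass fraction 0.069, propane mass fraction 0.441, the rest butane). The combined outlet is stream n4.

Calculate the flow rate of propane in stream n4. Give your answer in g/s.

propane out = propane in = 1627×0.050 + 223×0.441 = 179.69 g/s.

179.7 g/s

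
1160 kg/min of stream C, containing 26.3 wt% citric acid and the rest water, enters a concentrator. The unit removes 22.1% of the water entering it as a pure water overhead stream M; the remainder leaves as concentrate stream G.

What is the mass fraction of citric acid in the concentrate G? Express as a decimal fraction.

0.314

citric acid is not removed: 1160×0.263 = 305.08 kg/min of citric acid enters G.
water entering = 1160×0.737 = 854.92 kg/min; overhead removed = 0.221×854.92 = 188.94 kg/min.
Concentrate = 1160 − 188.94 = 971.06 kg/min.
Mass fraction = 305.08/971.06 = 0.314.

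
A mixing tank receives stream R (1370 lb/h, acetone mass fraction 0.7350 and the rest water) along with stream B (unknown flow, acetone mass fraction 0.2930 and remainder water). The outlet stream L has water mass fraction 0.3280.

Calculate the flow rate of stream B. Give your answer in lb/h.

227.7 lb/h

Let B be the unknown flow. Total out = 1370 + B.
water balance: 363.05 + 0.707·B = 0.328·(1370 + B)
(0.707 − 0.328)·B = 0.328×1370 − 363.05 = 86.31
B = 86.31 / 0.379 = 227.73 lb/h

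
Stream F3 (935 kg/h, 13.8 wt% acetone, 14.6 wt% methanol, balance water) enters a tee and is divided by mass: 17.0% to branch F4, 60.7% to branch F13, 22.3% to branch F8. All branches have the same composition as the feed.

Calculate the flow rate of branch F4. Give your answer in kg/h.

159 kg/h

Branch F4 flow = 0.170×935 = 158.95 kg/h.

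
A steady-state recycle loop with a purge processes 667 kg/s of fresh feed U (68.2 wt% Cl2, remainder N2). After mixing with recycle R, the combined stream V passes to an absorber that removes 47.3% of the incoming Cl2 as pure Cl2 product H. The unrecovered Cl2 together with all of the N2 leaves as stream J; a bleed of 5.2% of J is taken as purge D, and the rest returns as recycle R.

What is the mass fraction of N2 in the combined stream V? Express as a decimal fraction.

N2 enters only via U and leaves only via the purge: 667×0.318 = 0.052×(N2 in J), and the absorber passes all N2, so N2 in V = N2 in J = 4079 kg/s.
Cl2 in V: m_A = 667×0.682 + (1−0.052)·(1−0.473)·m_A, so m_A = 454.89/0.5004 = 909.05 kg/s.
V = 909.05 + 4079 = 4988 kg/s.
N2 fraction in V = 4079/4988 = 0.818.

0.818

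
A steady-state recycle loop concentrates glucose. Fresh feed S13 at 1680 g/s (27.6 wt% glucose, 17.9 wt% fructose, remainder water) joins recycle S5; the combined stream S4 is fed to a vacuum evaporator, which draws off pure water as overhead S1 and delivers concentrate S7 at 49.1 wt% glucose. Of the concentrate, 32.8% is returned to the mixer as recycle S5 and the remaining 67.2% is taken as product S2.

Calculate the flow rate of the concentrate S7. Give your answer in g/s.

1405 g/s

Overall glucose balance (none leaves overhead): glucose in fresh feed = glucose in product, i.e. 1680×0.276 = (1−0.328)·S7·0.491.
S7 = 463.68/(0.491×0.672) = 1405.3 g/s.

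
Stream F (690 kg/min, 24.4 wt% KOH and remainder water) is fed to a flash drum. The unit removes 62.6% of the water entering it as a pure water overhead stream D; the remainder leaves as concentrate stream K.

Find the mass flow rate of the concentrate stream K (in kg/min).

water entering = 690×0.756 = 521.64 kg/min; overhead removed = 0.626×521.64 = 326.55 kg/min.
Concentrate = 690 − 326.55 = 363.45 kg/min.

363.5 kg/min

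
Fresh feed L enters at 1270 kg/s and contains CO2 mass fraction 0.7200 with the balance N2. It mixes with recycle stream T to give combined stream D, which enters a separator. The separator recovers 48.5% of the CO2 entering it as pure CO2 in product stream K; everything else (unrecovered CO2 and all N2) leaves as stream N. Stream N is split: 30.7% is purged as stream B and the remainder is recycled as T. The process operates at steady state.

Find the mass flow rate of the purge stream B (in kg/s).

580.4 kg/s

N2 enters only via L and leaves only via the purge: 1270×0.280 = 0.307×(N2 in N), and the separator passes all N2, so N2 in D = N2 in N = 1158.3 kg/s.
CO2 in D: m_A = 1270×0.720 + (1−0.307)·(1−0.485)·m_A, so m_A = 914.4/0.6431 = 1421.9 kg/s.
N = (1−0.485)×1421.9 + 1158.3 = 1890.6 kg/s.
Purge B = 0.307×1890.6 = 580.4 kg/s.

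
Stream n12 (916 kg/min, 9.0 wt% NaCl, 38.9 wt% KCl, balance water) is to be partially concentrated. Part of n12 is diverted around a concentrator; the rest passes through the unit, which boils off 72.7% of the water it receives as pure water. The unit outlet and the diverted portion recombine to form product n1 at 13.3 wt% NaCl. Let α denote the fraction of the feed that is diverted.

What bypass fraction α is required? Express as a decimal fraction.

All 916×0.090 = 82.44 kg/min of NaCl reaches n1, so n1 = 82.44/0.133 = 619.85 kg/min and vapour = 296.15 kg/min.
The evaporator receives (1−α)·916 of feed at 0.521 water and removes 0.727 of that water:
0.727×0.521×(1−α)×916 = 296.15
(1−α) = 296.15/346.95 = 0.8536;  α = 0.1464.

0.146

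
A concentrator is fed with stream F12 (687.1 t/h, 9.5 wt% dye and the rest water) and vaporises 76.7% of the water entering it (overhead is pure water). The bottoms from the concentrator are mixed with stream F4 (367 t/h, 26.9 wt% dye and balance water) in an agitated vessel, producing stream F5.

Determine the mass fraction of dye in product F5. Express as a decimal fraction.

Vapour removed = 0.767×0.905×687.1 = 476.94 t/h; concentrate = 210.16 t/h.
dye reaching the mixer = 65.275 (from concentrate) + 367×0.269 = 164 t/h.
Product flow = 210.16 + 367 = 577.16 t/h; dye fraction = 0.2841.

0.2841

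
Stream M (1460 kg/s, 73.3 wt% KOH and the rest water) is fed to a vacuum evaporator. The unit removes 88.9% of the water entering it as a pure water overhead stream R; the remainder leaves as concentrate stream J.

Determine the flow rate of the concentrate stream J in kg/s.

water entering = 1460×0.267 = 389.82 kg/s; overhead removed = 0.889×389.82 = 346.55 kg/s.
Concentrate = 1460 − 346.55 = 1113.5 kg/s.

1113 kg/s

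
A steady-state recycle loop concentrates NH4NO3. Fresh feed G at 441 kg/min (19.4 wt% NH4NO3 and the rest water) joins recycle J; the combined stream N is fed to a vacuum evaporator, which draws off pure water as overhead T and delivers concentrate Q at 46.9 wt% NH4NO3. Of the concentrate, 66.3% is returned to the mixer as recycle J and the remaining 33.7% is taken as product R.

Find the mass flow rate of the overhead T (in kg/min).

Overall NH4NO3 balance (none leaves overhead): NH4NO3 in fresh feed = NH4NO3 in product, i.e. 441×0.194 = (1−0.663)·Q·0.469.
Q = 85.554/(0.469×0.337) = 541.3 kg/min.
Recycle J = 0.663×541.3 = 358.88 kg/min.
Combined feed N = 441 + 358.88 = 799.88 kg/min.
Overhead T = N − Q = 799.88 − 541.3 = 258.58 kg/min.

258.6 kg/min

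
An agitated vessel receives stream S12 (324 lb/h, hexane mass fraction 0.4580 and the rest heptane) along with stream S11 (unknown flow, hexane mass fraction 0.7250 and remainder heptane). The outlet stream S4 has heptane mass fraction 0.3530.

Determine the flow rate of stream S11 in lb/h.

785.1 lb/h

Let S11 be the unknown flow. Total out = 324 + S11.
heptane balance: 175.61 + 0.275·S11 = 0.353·(324 + S11)
(0.275 − 0.353)·S11 = 0.353×324 − 175.61 = -61.236
S11 = -61.236 / -0.078 = 785.08 lb/h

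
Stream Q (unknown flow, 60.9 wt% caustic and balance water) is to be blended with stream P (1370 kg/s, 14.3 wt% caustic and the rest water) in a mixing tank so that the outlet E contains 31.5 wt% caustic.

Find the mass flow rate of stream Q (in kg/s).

Let Q be the unknown flow. Total out = 1370 + Q.
caustic balance: 195.91 + 0.609·Q = 0.315·(1370 + Q)
(0.609 − 0.315)·Q = 0.315×1370 − 195.91 = 235.64
Q = 235.64 / 0.294 = 801.5 kg/s

801.5 kg/s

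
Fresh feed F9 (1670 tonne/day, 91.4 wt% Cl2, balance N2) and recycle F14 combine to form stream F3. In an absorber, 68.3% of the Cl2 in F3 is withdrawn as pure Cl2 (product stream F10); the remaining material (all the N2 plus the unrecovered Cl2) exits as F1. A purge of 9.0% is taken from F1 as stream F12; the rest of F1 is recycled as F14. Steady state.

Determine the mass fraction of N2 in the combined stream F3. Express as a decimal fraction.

N2 enters only via F9 and leaves only via the purge: 1670×0.086 = 0.090×(N2 in F1), and the absorber passes all N2, so N2 in F3 = N2 in F1 = 1595.8 tonne/day.
Cl2 in F3: m_A = 1670×0.914 + (1−0.090)·(1−0.683)·m_A, so m_A = 1526.4/0.7115 = 2145.2 tonne/day.
F3 = 2145.2 + 1595.8 = 3741 tonne/day.
N2 fraction in F3 = 1595.8/3741 = 0.427.

0.427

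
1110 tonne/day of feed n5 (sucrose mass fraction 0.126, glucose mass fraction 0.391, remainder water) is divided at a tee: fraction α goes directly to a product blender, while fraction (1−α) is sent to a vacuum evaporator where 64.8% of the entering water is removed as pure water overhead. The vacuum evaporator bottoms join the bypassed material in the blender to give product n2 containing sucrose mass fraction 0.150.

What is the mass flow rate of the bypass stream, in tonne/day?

542.6 tonne/day

All 1110×0.126 = 139.86 tonne/day of sucrose reaches n2, so n2 = 139.86/0.150 = 932.4 tonne/day and vapour = 177.6 tonne/day.
The evaporator receives (1−α)·1110 of feed at 0.483 water and removes 0.648 of that water:
0.648×0.483×(1−α)×1110 = 177.6
(1−α) = 177.6/347.41 = 0.5112;  α = 0.4888.
Bypass flow = 0.4888×1110 = 542.56 tonne/day.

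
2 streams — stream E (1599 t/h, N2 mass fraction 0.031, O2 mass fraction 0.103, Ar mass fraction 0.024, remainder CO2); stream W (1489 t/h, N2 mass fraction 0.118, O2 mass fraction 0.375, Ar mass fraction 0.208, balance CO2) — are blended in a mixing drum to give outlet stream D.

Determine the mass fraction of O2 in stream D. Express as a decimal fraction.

Total flow out = 1599 + 1489 = 3088 t/h.
O2 in = 1599×0.103 + 1489×0.375 = 723.07 t/h.
O2 mass fraction in D = 723.07/3088 = 0.234.

0.234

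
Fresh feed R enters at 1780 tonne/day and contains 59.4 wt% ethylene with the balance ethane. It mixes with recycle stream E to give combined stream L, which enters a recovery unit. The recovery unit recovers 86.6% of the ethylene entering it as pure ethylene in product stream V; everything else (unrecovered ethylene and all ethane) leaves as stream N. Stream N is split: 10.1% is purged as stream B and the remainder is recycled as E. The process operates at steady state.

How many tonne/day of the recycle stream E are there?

6577 tonne/day

ethane enters only via R and leaves only via the purge: 1780×0.406 = 0.101×(ethane in N), and the recovery unit passes all ethane, so ethane in L = ethane in N = 7155.2 tonne/day.
ethylene in L: m_A = 1780×0.594 + (1−0.101)·(1−0.866)·m_A, so m_A = 1057.3/0.8795 = 1202.1 tonne/day.
N = (1−0.866)×1202.1 + 7155.2 = 7316.3 tonne/day.
Recycle E = (1−0.101)×7316.3 = 6577.4 tonne/day.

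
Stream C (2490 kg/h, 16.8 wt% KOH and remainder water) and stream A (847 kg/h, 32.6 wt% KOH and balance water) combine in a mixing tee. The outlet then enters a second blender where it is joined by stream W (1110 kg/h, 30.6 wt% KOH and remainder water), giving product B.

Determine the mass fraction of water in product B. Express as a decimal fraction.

Overall, product flow = 4447 kg/h.
water in = 2490×0.832 + 847×0.674 + 1110×0.694 = 3412.9 kg/h.
water fraction in B = 0.767.

0.767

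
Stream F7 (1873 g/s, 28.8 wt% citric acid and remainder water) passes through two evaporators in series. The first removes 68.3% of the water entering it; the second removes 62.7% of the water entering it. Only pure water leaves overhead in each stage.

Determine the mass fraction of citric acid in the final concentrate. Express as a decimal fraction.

0.774

water in feed = 1873×0.712 = 1333.6 g/s.
After stage 1: water left = (1−0.683)×1333.6 = 422.74; stream total = 962.17 g/s.
After stage 2: water left = (1−0.627)×422.74 = 157.68; final concentrate = 697.11 g/s.
citric acid fraction = 539.42/697.11 = 0.774.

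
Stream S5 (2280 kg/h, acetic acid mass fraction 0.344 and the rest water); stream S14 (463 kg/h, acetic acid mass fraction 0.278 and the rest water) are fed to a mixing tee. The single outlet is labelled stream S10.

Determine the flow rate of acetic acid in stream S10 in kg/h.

913 kg/h

acetic acid out = acetic acid in = 2280×0.344 + 463×0.278 = 913.03 kg/h.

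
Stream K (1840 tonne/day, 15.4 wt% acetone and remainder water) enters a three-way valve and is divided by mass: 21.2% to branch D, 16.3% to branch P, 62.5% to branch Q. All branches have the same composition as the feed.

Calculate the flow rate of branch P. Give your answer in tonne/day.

Branch P flow = 0.163×1840 = 299.92 tonne/day.

299.9 tonne/day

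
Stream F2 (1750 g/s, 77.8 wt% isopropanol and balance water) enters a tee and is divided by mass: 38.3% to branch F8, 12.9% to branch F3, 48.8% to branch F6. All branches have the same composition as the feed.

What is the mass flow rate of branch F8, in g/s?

670.2 g/s

Branch F8 flow = 0.383×1750 = 670.25 g/s.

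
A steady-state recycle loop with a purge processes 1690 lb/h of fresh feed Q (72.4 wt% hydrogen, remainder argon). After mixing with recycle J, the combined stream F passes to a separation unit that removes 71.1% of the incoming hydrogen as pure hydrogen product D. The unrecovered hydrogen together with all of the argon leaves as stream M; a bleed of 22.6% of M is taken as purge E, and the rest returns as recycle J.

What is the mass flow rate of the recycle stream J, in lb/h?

1950 lb/h

argon enters only via Q and leaves only via the purge: 1690×0.276 = 0.226×(argon in M), and the separation unit passes all argon, so argon in F = argon in M = 2063.9 lb/h.
hydrogen in F: m_A = 1690×0.724 + (1−0.226)·(1−0.711)·m_A, so m_A = 1223.6/0.7763 = 1576.1 lb/h.
M = (1−0.711)×1576.1 + 2063.9 = 2519.4 lb/h.
Recycle J = (1−0.226)×2519.4 = 1950 lb/h.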